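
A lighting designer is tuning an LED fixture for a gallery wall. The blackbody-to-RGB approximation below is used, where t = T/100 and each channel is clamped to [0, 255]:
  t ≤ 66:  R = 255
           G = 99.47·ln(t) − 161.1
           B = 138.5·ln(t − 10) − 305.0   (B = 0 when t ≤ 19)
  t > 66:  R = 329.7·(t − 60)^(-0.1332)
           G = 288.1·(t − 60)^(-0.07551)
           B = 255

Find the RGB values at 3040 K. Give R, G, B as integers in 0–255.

R=255, G=179, B=113

t = 3040/100 = 30.4; the t ≤ 66 branch applies.
R = 255 by definition for t ≤ 66.
G = 99.47·ln 30.4 − 161.1 = 99.47·3.4144 − 161.1 = 178.535.
B = 138.5·ln(30.4 − 10) − 305.0 = 138.5·ln 20.4 − 305.0 = 138.5·3.0155 − 305.0 = 112.652.
Rounded: (255, 179, 113).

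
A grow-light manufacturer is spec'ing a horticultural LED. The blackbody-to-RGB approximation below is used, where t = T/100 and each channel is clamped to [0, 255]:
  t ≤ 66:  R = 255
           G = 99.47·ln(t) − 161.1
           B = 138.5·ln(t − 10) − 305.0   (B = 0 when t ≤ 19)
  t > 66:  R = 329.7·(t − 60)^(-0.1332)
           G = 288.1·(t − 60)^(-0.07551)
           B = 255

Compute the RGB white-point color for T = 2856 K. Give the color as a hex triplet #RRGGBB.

#FFAC64

t = 2856/100 = 28.56; the t ≤ 66 branch applies.
R = 255 by definition for t ≤ 66.
G = 99.47·ln 28.56 − 161.1 = 99.47·3.3520 − 161.1 = 172.324.
B = 138.5·ln(28.56 − 10) − 305.0 = 138.5·ln 18.56 − 305.0 = 138.5·2.9210 − 305.0 = 99.560.
Rounded: (255, 172, 100).
In hex: #FFAC64.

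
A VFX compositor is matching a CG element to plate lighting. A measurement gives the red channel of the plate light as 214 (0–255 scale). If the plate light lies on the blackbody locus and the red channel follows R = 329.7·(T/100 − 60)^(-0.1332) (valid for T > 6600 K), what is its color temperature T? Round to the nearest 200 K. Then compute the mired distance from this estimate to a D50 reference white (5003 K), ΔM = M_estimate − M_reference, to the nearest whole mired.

(t − 60)^(-0.1332) = 214/329.7 = 0.64907.
t − 60 = 0.64907^(1/-0.1332) = 0.64907^(-7.508) = 25.657, so t = 85.657.
T = 100·t = 8566 K → 8600 K to the nearest 200 K.
M_estimate = 10⁶/8600 = 116.28; M_reference = 10⁶/5003 = 199.88.
ΔM = 116.28 − 199.88 = -83.60 → -84 mireds.

-84 mireds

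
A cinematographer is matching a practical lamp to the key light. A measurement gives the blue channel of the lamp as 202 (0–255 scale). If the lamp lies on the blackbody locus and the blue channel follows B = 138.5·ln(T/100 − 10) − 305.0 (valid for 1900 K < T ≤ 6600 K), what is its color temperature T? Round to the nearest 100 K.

4900 K

ln(t − 10) = (202 + 305.0) / 138.5 = 3.6606.
t − 10 = e^3.6606 = 38.887, so t = 48.887.
T = 100·t = 4889 K → 4900 K to the nearest 100 K.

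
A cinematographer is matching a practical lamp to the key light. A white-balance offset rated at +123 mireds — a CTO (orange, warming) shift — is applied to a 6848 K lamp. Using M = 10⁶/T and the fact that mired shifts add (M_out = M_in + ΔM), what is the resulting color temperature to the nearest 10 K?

3720 K

M_in = 10⁶/6848 = 146.03 mireds.
M_out = 146.03 + (+123) = 269.03 mireds.
T_out = 10⁶/269.03 = 3717.1 K → 3720 K.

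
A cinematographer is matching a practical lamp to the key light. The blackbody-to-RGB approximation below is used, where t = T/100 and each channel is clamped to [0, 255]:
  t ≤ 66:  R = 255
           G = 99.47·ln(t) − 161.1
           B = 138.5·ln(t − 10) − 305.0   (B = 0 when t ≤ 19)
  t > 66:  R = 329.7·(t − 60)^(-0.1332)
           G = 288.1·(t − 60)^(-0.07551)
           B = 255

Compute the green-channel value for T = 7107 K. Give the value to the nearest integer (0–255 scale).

240

t = 7107/100 = 71.07; the t > 66 branch applies.
G = 288.1·(71.07 − 60)^(-0.07551) = 288.1·11.07^(-0.07551) = 288.1·0.83398 = 240.270.
Rounded: 240.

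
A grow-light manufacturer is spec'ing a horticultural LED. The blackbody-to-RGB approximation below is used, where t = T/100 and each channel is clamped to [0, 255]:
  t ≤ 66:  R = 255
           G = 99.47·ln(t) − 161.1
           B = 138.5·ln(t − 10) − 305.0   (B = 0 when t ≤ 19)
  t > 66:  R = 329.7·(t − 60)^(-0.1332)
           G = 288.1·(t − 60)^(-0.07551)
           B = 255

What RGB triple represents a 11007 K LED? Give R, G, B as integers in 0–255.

t = 11007/100 = 110.07; the t > 66 branch applies.
R = 329.7·(110.07 − 60)^(-0.1332) = 329.7·50.07^(-0.1332) = 329.7·0.59377 = 195.765.
G = 288.1·(110.07 − 60)^(-0.07551) = 288.1·50.07^(-0.07551) = 288.1·0.74416 = 214.392.
B = 255 by definition for t > 66.
Rounded: (196, 214, 255).

R=196, G=214, B=255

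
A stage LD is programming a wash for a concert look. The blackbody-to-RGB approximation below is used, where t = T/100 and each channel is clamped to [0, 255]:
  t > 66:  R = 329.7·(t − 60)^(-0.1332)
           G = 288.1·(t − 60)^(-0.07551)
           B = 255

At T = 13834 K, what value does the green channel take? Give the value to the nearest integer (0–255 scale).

t = 13834/100 = 138.34; the t > 66 branch applies.
G = 288.1·(138.34 − 60)^(-0.07551) = 288.1·78.34^(-0.07551) = 288.1·0.71942 = 207.266.
Rounded: 207.

207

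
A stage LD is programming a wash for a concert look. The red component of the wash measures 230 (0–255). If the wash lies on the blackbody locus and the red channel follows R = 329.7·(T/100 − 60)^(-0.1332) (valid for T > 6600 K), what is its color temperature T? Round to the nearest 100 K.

7500 K

(t − 60)^(-0.1332) = 230/329.7 = 0.69760.
t − 60 = 0.69760^(1/-0.1332) = 0.69760^(-7.508) = 14.932, so t = 74.932.
T = 100·t = 7493 K → 7500 K to the nearest 100 K.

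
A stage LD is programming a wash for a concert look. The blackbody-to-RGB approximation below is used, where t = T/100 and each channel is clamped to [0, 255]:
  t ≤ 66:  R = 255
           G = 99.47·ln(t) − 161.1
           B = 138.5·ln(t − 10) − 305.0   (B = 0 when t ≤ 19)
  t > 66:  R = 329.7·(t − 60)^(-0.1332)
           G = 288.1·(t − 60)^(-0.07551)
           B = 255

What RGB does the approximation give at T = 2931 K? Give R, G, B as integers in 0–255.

t = 2931/100 = 29.31; the t ≤ 66 branch applies.
R = 255 by definition for t ≤ 66.
G = 99.47·ln 29.31 − 161.1 = 99.47·3.3779 − 161.1 = 174.903.
B = 138.5·ln(29.31 − 10) − 305.0 = 138.5·ln 19.31 − 305.0 = 138.5·2.9606 − 305.0 = 105.046.
Rounded: (255, 175, 105).

R=255, G=175, B=105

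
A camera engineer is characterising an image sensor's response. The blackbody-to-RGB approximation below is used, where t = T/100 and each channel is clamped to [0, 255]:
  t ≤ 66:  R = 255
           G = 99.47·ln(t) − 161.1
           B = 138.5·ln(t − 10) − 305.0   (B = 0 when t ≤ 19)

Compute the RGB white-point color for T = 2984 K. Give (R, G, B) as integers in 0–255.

(255, 177, 109)

t = 2984/100 = 29.84; the t ≤ 66 branch applies.
R = 255 by definition for t ≤ 66.
G = 99.47·ln 29.84 − 161.1 = 99.47·3.3958 − 161.1 = 176.685.
B = 138.5·ln(29.84 − 10) − 305.0 = 138.5·ln 19.84 − 305.0 = 138.5·2.9877 − 305.0 = 108.796.
Rounded: (255, 177, 109).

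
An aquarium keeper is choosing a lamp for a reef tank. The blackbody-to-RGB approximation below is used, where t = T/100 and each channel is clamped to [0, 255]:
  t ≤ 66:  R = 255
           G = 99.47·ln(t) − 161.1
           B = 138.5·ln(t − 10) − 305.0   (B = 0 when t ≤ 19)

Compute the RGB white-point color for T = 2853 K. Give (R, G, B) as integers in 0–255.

t = 2853/100 = 28.53; the t ≤ 66 branch applies.
R = 255 by definition for t ≤ 66.
G = 99.47·ln 28.53 − 161.1 = 99.47·3.3510 − 161.1 = 172.220.
B = 138.5·ln(28.53 − 10) − 305.0 = 138.5·ln 18.53 − 305.0 = 138.5·2.9194 − 305.0 = 99.336.
Rounded: (255, 172, 99).

(255, 172, 99)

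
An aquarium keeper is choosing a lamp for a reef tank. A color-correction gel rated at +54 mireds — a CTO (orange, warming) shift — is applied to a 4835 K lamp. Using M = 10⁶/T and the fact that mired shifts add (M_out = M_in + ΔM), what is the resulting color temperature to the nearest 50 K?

3850 K

M_in = 10⁶/4835 = 206.83 mireds.
M_out = 206.83 + (+54) = 260.83 mireds.
T_out = 10⁶/260.83 = 3834.0 K → 3850 K.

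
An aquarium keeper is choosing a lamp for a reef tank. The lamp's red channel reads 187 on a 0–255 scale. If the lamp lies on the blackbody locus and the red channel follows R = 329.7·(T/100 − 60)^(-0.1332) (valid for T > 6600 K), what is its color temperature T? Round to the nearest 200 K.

(t − 60)^(-0.1332) = 187/329.7 = 0.56718.
t − 60 = 0.56718^(1/-0.1332) = 0.56718^(-7.508) = 70.620, so t = 130.620.
T = 100·t = 13062 K → 13000 K to the nearest 200 K.

13000 K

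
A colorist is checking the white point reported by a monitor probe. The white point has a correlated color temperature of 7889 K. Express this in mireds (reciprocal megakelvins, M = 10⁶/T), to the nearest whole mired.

127 mireds

M = 10⁶ / 7889 = 126.759 → 127 mireds.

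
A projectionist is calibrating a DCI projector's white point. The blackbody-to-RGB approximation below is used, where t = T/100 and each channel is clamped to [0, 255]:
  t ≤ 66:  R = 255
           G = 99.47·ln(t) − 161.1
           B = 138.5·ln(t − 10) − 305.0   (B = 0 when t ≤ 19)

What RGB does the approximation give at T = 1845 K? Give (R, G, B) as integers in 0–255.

t = 1845/100 = 18.45; the t ≤ 66 branch applies.
R = 255 by definition for t ≤ 66.
G = 99.47·ln 18.45 − 161.1 = 99.47·2.9151 − 161.1 = 128.861.
t = 18.45 ≤ 19, so B = 0.
Rounded: (255, 129, 0).

(255, 129, 0)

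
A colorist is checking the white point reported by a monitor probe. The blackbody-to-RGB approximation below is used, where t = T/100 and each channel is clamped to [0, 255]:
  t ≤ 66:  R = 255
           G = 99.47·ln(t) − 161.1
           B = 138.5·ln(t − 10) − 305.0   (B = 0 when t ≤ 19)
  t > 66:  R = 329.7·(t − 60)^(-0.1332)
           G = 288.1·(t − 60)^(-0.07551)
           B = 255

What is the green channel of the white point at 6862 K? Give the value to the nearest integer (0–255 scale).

245

t = 6862/100 = 68.62; the t > 66 branch applies.
G = 288.1·(68.62 − 60)^(-0.07551) = 288.1·8.62^(-0.07551) = 288.1·0.84988 = 244.852.
Rounded: 245.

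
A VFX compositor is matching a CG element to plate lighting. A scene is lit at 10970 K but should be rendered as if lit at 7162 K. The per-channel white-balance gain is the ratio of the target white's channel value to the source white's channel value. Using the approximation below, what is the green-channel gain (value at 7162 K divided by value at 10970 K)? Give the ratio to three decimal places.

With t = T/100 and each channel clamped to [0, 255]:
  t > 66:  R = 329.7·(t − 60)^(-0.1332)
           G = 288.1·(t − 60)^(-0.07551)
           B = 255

1.116

At 10970 K (t = 109.7):
  G = 288.1·(109.7 − 60)^(-0.07551) = 288.1·49.7^(-0.07551) = 288.1·0.74457 = 214.512.
At 7162 K (t = 71.62):
  G = 288.1·(71.62 − 60)^(-0.07551) = 288.1·11.62^(-0.07551) = 288.1·0.83093 = 239.392.
Gain = 239.392 / 214.512 = 1.1160 → 1.116.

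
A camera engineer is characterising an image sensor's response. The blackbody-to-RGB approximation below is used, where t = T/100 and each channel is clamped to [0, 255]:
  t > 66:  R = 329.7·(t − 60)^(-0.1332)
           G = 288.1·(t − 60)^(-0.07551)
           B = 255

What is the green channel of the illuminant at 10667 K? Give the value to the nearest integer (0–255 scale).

t = 10667/100 = 106.67; the t > 66 branch applies.
G = 288.1·(106.67 − 60)^(-0.07551) = 288.1·46.67^(-0.07551) = 288.1·0.74812 = 215.533.
Rounded: 216.

216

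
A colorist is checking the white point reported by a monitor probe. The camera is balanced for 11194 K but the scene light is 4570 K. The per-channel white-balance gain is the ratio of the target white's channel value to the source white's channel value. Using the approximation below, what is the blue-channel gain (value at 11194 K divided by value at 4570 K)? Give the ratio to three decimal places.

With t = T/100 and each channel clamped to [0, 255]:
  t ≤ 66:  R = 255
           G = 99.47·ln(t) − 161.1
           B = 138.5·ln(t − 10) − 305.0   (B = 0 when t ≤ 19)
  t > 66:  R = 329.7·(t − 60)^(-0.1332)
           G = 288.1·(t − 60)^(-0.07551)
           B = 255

At 4570 K (t = 45.7):
  B = 138.5·ln(45.7 − 10) − 305.0 = 138.5·ln 35.7 − 305.0 = 138.5·3.5752 − 305.0 = 190.158.
At 11194 K (t = 111.94):
  B = 255 by definition for t > 66.
Gain = 255.000 / 190.158 = 1.3410 → 1.341.

1.341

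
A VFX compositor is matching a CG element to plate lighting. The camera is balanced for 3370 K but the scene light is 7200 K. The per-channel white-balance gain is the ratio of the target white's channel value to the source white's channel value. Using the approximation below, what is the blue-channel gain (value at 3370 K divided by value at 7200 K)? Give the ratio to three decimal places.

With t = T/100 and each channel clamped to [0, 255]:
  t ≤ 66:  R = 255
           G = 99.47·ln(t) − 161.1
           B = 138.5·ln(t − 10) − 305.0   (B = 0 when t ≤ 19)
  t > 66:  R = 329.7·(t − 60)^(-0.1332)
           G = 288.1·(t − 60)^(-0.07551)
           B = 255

At 7200 K (t = 72):
  B = 255 by definition for t > 66.
At 3370 K (t = 33.7):
  B = 138.5·ln(33.7 − 10) − 305.0 = 138.5·ln 23.7 − 305.0 = 138.5·3.1655 − 305.0 = 133.418.
Gain = 133.418 / 255.000 = 0.5232 → 0.523.

0.523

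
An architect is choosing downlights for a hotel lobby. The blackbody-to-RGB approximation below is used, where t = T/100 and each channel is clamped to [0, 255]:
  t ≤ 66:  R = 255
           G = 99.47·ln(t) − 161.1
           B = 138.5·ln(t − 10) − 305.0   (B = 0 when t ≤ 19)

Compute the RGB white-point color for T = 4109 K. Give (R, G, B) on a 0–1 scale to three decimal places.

(1.000, 0.818, 0.671)

t = 4109/100 = 41.09; the t ≤ 66 branch applies.
R = 255 by definition for t ≤ 66.
G = 99.47·ln 41.09 − 161.1 = 99.47·3.7158 − 161.1 = 208.507.
B = 138.5·ln(41.09 − 10) − 305.0 = 138.5·ln 31.09 − 305.0 = 138.5·3.4369 − 305.0 = 171.009.
Dividing each by 255: (1.0000, 0.8177, 0.6706) → (1.000, 0.818, 0.671).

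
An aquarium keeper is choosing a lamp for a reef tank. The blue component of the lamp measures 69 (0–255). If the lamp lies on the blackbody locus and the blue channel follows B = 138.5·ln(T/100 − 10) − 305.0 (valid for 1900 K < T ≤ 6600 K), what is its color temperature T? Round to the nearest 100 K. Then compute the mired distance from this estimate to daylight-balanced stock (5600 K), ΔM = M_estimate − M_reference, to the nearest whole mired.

ln(t − 10) = (69 + 305.0) / 138.5 = 2.7004.
t − 10 = e^2.7004 = 14.885, so t = 24.885.
T = 100·t = 2489 K → 2500 K to the nearest 100 K.
M_estimate = 10⁶/2500 = 400.00; M_reference = 10⁶/5600 = 178.57.
ΔM = 400.00 − 178.57 = 221.43 → +221 mireds.

+221 mireds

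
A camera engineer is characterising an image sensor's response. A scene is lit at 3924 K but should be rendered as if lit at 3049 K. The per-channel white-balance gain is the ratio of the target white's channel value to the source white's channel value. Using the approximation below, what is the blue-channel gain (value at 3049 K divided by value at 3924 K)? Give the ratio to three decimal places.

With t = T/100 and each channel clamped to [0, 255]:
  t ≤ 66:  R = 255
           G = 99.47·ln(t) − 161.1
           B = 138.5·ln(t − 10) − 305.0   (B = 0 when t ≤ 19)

At 3924 K (t = 39.24):
  B = 138.5·ln(39.24 − 10) − 305.0 = 138.5·ln 29.24 − 305.0 = 138.5·3.3755 − 305.0 = 162.512.
At 3049 K (t = 30.49):
  B = 138.5·ln(30.49 − 10) − 305.0 = 138.5·ln 20.49 − 305.0 = 138.5·3.0199 − 305.0 = 113.261.
Gain = 113.261 / 162.512 = 0.6969 → 0.697.

0.697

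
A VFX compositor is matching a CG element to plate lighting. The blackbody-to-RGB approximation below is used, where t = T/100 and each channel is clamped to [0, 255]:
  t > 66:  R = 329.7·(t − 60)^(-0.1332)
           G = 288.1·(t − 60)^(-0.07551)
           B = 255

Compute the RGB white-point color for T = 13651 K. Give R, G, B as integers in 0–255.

t = 13651/100 = 136.51; the t > 66 branch applies.
R = 329.7·(136.51 − 60)^(-0.1332) = 329.7·76.51^(-0.1332) = 329.7·0.56116 = 185.015.
G = 288.1·(136.51 − 60)^(-0.07551) = 288.1·76.51^(-0.07551) = 288.1·0.72071 = 207.636.
B = 255 by definition for t > 66.
Rounded: (185, 208, 255).

R=185, G=208, B=255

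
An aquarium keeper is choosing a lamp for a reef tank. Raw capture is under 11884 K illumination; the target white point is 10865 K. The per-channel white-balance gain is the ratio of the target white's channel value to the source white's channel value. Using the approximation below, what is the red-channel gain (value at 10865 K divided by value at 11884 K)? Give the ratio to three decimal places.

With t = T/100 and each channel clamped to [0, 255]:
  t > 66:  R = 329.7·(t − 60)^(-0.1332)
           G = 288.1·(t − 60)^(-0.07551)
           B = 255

At 11884 K (t = 118.84):
  R = 329.7·(118.84 − 60)^(-0.1332) = 329.7·58.84^(-0.1332) = 329.7·0.58114 = 191.601.
At 10865 K (t = 108.65):
  R = 329.7·(108.65 − 60)^(-0.1332) = 329.7·48.65^(-0.1332) = 329.7·0.59605 = 196.517.
Gain = 196.517 / 191.601 = 1.0257 → 1.026.

1.026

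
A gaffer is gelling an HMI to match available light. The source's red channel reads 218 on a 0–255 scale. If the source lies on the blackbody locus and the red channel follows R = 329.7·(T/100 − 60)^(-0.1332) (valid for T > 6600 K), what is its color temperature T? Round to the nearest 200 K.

(t − 60)^(-0.1332) = 218/329.7 = 0.66121.
t − 60 = 0.66121^(1/-0.1332) = 0.66121^(-7.508) = 22.326, so t = 82.326.
T = 100·t = 8233 K → 8200 K to the nearest 200 K.

8200 K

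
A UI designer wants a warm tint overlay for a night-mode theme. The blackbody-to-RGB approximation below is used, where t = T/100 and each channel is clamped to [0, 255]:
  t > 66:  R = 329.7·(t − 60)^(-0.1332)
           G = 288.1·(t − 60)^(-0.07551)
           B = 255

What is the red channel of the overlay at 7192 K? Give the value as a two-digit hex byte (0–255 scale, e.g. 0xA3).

0xED

t = 7192/100 = 71.92; the t > 66 branch applies.
R = 329.7·(71.92 − 60)^(-0.1332) = 329.7·11.92^(-0.1332) = 329.7·0.71885 = 237.006.
Rounded: 237; in hex, 0xED.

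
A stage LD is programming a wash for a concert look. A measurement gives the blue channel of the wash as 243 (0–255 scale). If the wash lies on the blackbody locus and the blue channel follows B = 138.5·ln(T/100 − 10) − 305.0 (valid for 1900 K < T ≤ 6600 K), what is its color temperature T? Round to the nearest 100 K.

6200 K

ln(t − 10) = (243 + 305.0) / 138.5 = 3.9567.
t − 10 = e^3.9567 = 52.283, so t = 62.283.
T = 100·t = 6228 K → 6200 K to the nearest 100 K.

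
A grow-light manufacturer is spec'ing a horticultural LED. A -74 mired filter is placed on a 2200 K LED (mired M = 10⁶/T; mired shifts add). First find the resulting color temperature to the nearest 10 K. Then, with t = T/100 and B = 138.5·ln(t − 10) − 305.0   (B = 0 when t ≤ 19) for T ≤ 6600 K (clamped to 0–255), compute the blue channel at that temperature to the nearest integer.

M_in = 10⁶/2200 = 454.55; M_out = 454.55 + (-74) = 380.55.
T_out = 10⁶/380.55 = 2627.8 K → 2630 K; t = 26.3.
B = 138.5·ln(26.3 − 10) − 305.0 = 138.5·ln 16.3 − 305.0 = 138.5·2.7912 − 305.0 = 81.576.
Rounded: 82.

82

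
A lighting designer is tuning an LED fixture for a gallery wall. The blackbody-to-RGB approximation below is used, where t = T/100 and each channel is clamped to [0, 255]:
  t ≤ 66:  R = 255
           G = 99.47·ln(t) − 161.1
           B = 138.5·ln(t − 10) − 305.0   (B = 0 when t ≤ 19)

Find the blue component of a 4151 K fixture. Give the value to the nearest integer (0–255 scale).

173

t = 4151/100 = 41.51; the t ≤ 66 branch applies.
B = 138.5·ln(41.51 − 10) − 305.0 = 138.5·ln 31.51 − 305.0 = 138.5·3.4503 − 305.0 = 172.867.
Rounded: 173.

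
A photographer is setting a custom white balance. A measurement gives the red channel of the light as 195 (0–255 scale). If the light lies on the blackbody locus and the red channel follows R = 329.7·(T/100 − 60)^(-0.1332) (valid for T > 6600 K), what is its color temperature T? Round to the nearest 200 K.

11200 K

(t − 60)^(-0.1332) = 195/329.7 = 0.59145.
t − 60 = 0.59145^(1/-0.1332) = 0.59145^(-7.508) = 51.564, so t = 111.564.
T = 100·t = 11156 K → 11200 K to the nearest 200 K.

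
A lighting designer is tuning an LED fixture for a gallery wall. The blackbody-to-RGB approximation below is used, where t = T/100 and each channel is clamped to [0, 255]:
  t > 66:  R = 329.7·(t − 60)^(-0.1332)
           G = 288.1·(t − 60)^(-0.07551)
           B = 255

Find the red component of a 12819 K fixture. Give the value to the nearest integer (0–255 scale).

188

t = 12819/100 = 128.19; the t > 66 branch applies.
R = 329.7·(128.19 − 60)^(-0.1332) = 329.7·68.19^(-0.1332) = 329.7·0.56983 = 187.874.
Rounded: 188.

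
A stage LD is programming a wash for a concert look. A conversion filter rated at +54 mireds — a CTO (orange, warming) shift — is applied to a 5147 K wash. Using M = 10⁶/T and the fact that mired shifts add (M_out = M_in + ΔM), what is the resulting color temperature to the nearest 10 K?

4030 K

M_in = 10⁶/5147 = 194.29 mireds.
M_out = 194.29 + (+54) = 248.29 mireds.
T_out = 10⁶/248.29 = 4027.6 K → 4030 K.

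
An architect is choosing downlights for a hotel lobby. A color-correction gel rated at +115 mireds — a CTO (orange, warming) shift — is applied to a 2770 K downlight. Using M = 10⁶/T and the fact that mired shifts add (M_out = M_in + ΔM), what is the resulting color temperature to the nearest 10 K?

M_in = 10⁶/2770 = 361.01 mireds.
M_out = 361.01 + (+115) = 476.01 mireds.
T_out = 10⁶/476.01 = 2100.8 K → 2100 K.

2100 K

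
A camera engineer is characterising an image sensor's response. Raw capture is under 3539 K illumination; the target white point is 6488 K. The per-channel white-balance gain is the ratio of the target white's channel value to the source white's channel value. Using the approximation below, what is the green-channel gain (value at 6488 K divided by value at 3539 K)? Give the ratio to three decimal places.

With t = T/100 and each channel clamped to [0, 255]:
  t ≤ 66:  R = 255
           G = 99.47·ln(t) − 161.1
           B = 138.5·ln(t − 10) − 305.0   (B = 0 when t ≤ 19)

1.311

At 3539 K (t = 35.39):
  G = 99.47·ln 35.39 − 161.1 = 99.47·3.5664 − 161.1 = 193.653.
At 6488 K (t = 64.88):
  G = 99.47·ln 64.88 − 161.1 = 99.47·4.1725 − 161.1 = 253.942.
Gain = 253.942 / 193.653 = 1.3113 → 1.311.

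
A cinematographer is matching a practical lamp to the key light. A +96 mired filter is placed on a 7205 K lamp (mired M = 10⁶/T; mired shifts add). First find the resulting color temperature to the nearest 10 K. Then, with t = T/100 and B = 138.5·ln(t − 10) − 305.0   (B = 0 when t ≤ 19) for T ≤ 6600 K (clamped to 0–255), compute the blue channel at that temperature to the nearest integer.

178

M_in = 10⁶/7205 = 138.79; M_out = 138.79 + (+96) = 234.79.
T_out = 10⁶/234.79 = 4259.1 K → 4260 K; t = 42.6.
B = 138.5·ln(42.6 − 10) − 305.0 = 138.5·ln 32.6 − 305.0 = 138.5·3.4843 − 305.0 = 177.577.
Rounded: 178.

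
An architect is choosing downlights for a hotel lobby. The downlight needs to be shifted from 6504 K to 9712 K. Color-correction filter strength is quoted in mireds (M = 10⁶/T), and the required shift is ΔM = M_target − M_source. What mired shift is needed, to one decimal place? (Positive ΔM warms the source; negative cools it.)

M_source = 10⁶/6504 = 153.752; M_target = 10⁶/9712 = 102.965.
ΔM = 102.965 − 153.752 = -50.786 → -50.8 mireds, a cooling shift.

-50.8 mireds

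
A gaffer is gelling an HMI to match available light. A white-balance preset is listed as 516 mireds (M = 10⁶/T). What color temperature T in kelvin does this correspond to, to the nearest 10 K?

T = 10⁶ / 516 = 1937.98 K → 1940 K.

1940 K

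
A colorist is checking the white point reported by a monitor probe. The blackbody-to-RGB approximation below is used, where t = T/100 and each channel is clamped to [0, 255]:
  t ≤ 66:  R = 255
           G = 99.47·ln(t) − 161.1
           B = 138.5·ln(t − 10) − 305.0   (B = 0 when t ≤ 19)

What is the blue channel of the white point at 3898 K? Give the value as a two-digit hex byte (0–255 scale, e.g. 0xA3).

t = 3898/100 = 38.98; the t ≤ 66 branch applies.
B = 138.5·ln(38.98 − 10) − 305.0 = 138.5·ln 28.98 − 305.0 = 138.5·3.3666 − 305.0 = 161.275.
Rounded: 161; in hex, 0xA1.

0xA1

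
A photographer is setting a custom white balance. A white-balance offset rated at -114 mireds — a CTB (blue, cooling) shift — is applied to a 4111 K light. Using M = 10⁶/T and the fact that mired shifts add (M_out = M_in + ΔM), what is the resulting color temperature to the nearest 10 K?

M_in = 10⁶/4111 = 243.25 mireds.
M_out = 243.25 + (-114) = 129.25 mireds.
T_out = 10⁶/129.25 = 7737.0 K → 7740 K.

7740 K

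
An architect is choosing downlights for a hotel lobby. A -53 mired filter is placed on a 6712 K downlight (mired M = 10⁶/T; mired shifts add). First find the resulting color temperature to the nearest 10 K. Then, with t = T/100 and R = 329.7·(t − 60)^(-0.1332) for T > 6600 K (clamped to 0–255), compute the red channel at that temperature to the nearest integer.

M_in = 10⁶/6712 = 148.99; M_out = 148.99 + (-53) = 95.99.
T_out = 10⁶/95.99 = 10418.1 K → 10420 K; t = 104.2.
R = 329.7·(104.2 − 60)^(-0.1332) = 329.7·44.2^(-0.1332) = 329.7·0.60371 = 199.044.
Rounded: 199.

199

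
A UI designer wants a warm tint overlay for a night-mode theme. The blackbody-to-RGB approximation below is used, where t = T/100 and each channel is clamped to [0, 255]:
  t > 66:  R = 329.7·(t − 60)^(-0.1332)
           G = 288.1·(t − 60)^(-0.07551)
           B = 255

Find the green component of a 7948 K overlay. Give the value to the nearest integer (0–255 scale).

230

t = 7948/100 = 79.48; the t > 66 branch applies.
G = 288.1·(79.48 − 60)^(-0.07551) = 288.1·19.48^(-0.07551) = 288.1·0.79914 = 230.232.
Rounded: 230.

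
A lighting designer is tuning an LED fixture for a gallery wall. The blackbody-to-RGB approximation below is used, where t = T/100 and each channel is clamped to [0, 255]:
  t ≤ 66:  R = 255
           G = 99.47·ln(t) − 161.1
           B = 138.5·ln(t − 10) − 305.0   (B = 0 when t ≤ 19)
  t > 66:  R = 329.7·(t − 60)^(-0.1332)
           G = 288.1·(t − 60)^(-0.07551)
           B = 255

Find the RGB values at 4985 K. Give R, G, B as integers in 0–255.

R=255, G=228, B=205

t = 4985/100 = 49.85; the t ≤ 66 branch applies.
R = 255 by definition for t ≤ 66.
G = 99.47·ln 49.85 − 161.1 = 99.47·3.9090 − 161.1 = 227.730.
B = 138.5·ln(49.85 − 10) − 305.0 = 138.5·ln 39.85 − 305.0 = 138.5·3.6851 − 305.0 = 205.389.
Rounded: (255, 228, 205).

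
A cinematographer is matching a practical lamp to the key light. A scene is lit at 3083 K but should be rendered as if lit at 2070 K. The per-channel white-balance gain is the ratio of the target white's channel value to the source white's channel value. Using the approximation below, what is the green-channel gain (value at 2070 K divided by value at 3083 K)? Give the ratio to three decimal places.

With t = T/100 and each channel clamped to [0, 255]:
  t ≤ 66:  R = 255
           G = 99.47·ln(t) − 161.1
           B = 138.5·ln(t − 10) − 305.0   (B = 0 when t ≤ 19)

0.780

At 3083 K (t = 30.83):
  G = 99.47·ln 30.83 − 161.1 = 99.47·3.4285 − 161.1 = 179.932.
At 2070 K (t = 20.7):
  G = 99.47·ln 20.7 − 161.1 = 99.47·3.0301 − 161.1 = 140.307.
Gain = 140.307 / 179.932 = 0.7798 → 0.780.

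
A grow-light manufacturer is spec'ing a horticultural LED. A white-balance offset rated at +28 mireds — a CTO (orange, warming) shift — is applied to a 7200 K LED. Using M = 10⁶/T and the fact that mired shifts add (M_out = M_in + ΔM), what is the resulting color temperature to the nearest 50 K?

6000 K

M_in = 10⁶/7200 = 138.89 mireds.
M_out = 138.89 + (+28) = 166.89 mireds.
T_out = 10⁶/166.89 = 5992.0 K → 6000 K.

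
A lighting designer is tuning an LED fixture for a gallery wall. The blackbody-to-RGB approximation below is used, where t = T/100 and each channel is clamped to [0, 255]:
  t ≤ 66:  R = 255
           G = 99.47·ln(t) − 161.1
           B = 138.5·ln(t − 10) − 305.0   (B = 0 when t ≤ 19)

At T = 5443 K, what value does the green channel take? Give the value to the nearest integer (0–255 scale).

236

t = 5443/100 = 54.43; the t ≤ 66 branch applies.
G = 99.47·ln 54.43 − 161.1 = 99.47·3.9969 − 161.1 = 236.473.
Rounded: 236.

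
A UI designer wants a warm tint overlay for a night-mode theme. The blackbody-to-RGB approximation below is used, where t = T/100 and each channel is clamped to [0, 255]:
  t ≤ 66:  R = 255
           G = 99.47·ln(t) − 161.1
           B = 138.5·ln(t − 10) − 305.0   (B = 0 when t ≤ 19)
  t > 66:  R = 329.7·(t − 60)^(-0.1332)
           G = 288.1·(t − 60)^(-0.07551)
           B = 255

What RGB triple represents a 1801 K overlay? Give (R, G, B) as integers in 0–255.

t = 1801/100 = 18.01; the t ≤ 66 branch applies.
R = 255 by definition for t ≤ 66.
G = 99.47·ln 18.01 − 161.1 = 99.47·2.8909 − 161.1 = 126.461.
t = 18.01 ≤ 19, so B = 0.
Rounded: (255, 126, 0).

(255, 126, 0)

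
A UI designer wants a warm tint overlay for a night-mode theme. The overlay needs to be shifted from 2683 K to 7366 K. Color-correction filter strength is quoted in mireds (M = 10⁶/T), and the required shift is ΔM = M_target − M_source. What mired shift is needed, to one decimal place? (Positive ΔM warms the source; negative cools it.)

M_source = 10⁶/2683 = 372.717; M_target = 10⁶/7366 = 135.759.
ΔM = 135.759 − 372.717 = -236.958 → -237.0 mireds, a cooling shift.

-237.0 mireds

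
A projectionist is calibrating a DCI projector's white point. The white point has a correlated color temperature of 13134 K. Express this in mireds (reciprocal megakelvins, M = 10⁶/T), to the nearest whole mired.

76 mireds

M = 10⁶ / 13134 = 76.138 → 76 mireds.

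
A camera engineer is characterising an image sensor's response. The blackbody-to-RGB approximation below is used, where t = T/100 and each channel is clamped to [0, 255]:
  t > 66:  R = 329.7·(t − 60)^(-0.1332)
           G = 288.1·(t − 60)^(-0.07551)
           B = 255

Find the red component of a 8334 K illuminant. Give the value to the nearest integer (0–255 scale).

217

t = 8334/100 = 83.34; the t > 66 branch applies.
R = 329.7·(83.34 − 60)^(-0.1332) = 329.7·23.34^(-0.1332) = 329.7·0.65731 = 216.714.
Rounded: 217.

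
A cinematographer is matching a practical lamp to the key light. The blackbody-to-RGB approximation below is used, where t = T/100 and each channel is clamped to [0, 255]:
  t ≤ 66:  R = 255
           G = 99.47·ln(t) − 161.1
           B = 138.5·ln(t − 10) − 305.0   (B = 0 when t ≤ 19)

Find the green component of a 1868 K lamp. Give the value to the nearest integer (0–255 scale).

130

t = 1868/100 = 18.68; the t ≤ 66 branch applies.
G = 99.47·ln 18.68 − 161.1 = 99.47·2.9275 − 161.1 = 130.094.
Rounded: 130.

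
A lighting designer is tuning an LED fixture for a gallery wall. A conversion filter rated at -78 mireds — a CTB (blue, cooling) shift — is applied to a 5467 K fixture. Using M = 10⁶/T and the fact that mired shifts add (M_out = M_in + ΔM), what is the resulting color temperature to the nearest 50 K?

M_in = 10⁶/5467 = 182.92 mireds.
M_out = 182.92 + (-78) = 104.92 mireds.
T_out = 10⁶/104.92 = 9531.5 K → 9550 K.

9550 K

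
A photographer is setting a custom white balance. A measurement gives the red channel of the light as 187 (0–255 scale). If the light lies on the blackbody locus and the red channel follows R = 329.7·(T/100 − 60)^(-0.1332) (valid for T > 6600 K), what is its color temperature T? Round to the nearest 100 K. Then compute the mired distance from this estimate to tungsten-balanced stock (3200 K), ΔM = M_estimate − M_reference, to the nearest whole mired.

-236 mireds

(t − 60)^(-0.1332) = 187/329.7 = 0.56718.
t − 60 = 0.56718^(1/-0.1332) = 0.56718^(-7.508) = 70.620, so t = 130.620.
T = 100·t = 13062 K → 13100 K to the nearest 100 K.
M_estimate = 10⁶/13100 = 76.34; M_reference = 10⁶/3200 = 312.50.
ΔM = 76.34 − 312.50 = -236.16 → -236 mireds.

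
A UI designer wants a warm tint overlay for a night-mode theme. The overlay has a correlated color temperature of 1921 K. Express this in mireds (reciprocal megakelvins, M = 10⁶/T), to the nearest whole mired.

521 mireds

M = 10⁶ / 1921 = 520.562 → 521 mireds.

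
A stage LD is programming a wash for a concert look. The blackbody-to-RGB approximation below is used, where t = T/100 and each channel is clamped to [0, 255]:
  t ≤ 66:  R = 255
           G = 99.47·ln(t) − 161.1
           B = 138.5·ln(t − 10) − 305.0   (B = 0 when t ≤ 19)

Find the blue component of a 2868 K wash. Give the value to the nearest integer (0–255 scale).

t = 2868/100 = 28.68; the t ≤ 66 branch applies.
B = 138.5·ln(28.68 − 10) − 305.0 = 138.5·ln 18.68 − 305.0 = 138.5·2.9275 − 305.0 = 100.452.
Rounded: 100.

100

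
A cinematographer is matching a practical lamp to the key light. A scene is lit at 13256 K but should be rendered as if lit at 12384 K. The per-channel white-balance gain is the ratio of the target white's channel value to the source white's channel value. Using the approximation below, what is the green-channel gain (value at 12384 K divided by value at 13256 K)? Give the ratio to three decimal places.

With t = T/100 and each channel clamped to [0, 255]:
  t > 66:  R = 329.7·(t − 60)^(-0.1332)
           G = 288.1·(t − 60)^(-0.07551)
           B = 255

At 13256 K (t = 132.56):
  G = 288.1·(132.56 − 60)^(-0.07551) = 288.1·72.56^(-0.07551) = 288.1·0.72360 = 208.469.
At 12384 K (t = 123.84):
  G = 288.1·(123.84 − 60)^(-0.07551) = 288.1·63.84^(-0.07551) = 288.1·0.73063 = 210.494.
Gain = 210.494 / 208.469 = 1.0097 → 1.010.

1.010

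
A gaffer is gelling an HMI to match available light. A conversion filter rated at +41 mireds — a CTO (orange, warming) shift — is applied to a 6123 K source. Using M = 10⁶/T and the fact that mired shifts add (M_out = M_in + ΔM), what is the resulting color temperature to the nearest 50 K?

M_in = 10⁶/6123 = 163.32 mireds.
M_out = 163.32 + (+41) = 204.32 mireds.
T_out = 10⁶/204.32 = 4894.3 K → 4900 K.

4900 K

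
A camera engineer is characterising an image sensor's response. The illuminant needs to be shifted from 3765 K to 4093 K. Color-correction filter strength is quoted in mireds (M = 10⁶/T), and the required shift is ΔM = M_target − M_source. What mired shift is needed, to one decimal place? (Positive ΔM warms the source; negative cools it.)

-21.3 mireds

M_source = 10⁶/3765 = 265.604; M_target = 10⁶/4093 = 244.320.
ΔM = 244.320 − 265.604 = -21.285 → -21.3 mireds, a cooling shift.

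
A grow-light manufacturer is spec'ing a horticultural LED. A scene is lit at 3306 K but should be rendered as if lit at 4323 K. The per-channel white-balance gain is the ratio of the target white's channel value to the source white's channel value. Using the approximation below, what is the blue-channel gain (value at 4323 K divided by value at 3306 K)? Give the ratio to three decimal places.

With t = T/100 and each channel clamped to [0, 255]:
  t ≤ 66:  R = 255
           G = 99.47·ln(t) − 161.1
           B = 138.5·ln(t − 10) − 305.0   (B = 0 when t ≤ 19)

At 3306 K (t = 33.06):
  B = 138.5·ln(33.06 − 10) − 305.0 = 138.5·ln 23.06 − 305.0 = 138.5·3.1381 − 305.0 = 129.627.
At 4323 K (t = 43.23):
  B = 138.5·ln(43.23 − 10) − 305.0 = 138.5·ln 33.23 − 305.0 = 138.5·3.5035 − 305.0 = 180.228.
Gain = 180.228 / 129.627 = 1.3904 → 1.390.

1.390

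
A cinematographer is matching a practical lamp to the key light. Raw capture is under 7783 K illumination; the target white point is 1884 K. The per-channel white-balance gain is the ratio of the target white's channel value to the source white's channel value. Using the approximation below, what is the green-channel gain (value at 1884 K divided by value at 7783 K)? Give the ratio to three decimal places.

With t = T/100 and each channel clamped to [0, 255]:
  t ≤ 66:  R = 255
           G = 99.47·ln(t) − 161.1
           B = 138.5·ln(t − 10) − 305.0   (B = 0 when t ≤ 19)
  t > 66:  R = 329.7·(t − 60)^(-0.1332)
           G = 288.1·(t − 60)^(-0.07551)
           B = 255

At 7783 K (t = 77.83):
  G = 288.1·(77.83 − 60)^(-0.07551) = 288.1·17.83^(-0.07551) = 288.1·0.80450 = 231.776.
At 1884 K (t = 18.84):
  G = 99.47·ln 18.84 − 161.1 = 99.47·2.9360 − 161.1 = 130.942.
Gain = 130.942 / 231.776 = 0.5650 → 0.565.

0.565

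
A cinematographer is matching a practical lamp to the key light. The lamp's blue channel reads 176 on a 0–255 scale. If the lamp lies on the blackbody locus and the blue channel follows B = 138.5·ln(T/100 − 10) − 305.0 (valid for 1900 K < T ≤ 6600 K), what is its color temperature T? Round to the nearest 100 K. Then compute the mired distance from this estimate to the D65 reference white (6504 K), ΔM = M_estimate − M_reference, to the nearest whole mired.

ln(t − 10) = (176 + 305.0) / 138.5 = 3.4729.
t − 10 = e^3.4729 = 32.231, so t = 42.231.
T = 100·t = 4223 K → 4200 K to the nearest 100 K.
M_estimate = 10⁶/4200 = 238.10; M_reference = 10⁶/6504 = 153.75.
ΔM = 238.10 − 153.75 = 84.34 → +84 mireds.

+84 mireds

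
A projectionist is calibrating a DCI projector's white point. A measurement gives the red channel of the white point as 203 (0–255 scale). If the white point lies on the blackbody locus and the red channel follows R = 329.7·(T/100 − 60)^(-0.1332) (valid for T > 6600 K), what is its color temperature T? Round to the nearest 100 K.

(t − 60)^(-0.1332) = 203/329.7 = 0.61571.
t − 60 = 0.61571^(1/-0.1332) = 0.61571^(-7.508) = 38.129, so t = 98.129.
T = 100·t = 9813 K → 9800 K to the nearest 100 K.

9800 K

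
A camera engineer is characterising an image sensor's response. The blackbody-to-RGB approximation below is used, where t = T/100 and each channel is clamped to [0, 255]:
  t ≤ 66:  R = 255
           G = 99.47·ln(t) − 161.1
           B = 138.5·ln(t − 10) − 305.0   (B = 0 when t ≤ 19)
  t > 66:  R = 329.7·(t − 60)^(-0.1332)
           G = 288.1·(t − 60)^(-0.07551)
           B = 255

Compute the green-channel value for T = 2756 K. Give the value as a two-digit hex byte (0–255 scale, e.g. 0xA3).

t = 2756/100 = 27.56; the t ≤ 66 branch applies.
G = 99.47·ln 27.56 − 161.1 = 99.47·3.3164 − 161.1 = 168.779.
Rounded: 169; in hex, 0xA9.

0xA9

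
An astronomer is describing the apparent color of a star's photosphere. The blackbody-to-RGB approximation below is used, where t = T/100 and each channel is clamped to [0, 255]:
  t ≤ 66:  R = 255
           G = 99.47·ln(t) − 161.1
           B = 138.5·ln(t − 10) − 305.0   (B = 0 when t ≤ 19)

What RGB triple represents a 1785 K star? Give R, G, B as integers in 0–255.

R=255, G=126, B=0

t = 1785/100 = 17.85; the t ≤ 66 branch applies.
R = 255 by definition for t ≤ 66.
G = 99.47·ln 17.85 − 161.1 = 99.47·2.8820 − 161.1 = 125.573.
t = 17.85 ≤ 19, so B = 0.
Rounded: (255, 126, 0).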